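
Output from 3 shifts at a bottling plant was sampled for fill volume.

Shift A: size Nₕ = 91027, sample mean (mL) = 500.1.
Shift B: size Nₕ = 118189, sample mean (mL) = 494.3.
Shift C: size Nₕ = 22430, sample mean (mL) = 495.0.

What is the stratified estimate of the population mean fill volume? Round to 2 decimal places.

496.65

N = 91027 + 118189 + 22430 = 231646.
Overall mean = Σ (Nₕ/N)·x̄ₕ — weight by population share, not a simple average.
Σ Nₕx̄ₕ = 91027·500.1 + 118189·494.3 + 22430·495.0 = 45522602.7 + 58420822.7 + 11102850 = 115046275.4.
Divide by N: 115046275.4 / 231646 = 496.6469... → 496.65.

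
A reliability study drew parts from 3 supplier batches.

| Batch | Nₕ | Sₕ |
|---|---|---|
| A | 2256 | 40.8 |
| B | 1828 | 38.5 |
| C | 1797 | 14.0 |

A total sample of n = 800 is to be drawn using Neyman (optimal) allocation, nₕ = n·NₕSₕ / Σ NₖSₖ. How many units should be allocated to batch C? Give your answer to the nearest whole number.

A: NₕSₕ = 2256·40.8 = 92044.8
B: NₕSₕ = 1828·38.5 = 70378
C: NₕSₕ = 1797·14.0 = 25158
Σ NₕSₕ = 187580.8.
n_C = 800·25158/187580.8 = 107.295... → 107.

107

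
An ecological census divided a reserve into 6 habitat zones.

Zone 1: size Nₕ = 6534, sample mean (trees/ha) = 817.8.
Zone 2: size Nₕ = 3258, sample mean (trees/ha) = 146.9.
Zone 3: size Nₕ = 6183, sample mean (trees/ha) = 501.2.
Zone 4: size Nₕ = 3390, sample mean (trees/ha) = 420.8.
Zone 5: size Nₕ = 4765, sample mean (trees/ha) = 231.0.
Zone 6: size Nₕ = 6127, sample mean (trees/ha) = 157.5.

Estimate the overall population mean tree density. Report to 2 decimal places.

N = 6534 + 3258 + 6183 + 3390 + 4765 + 6127 = 30257.
The stratified mean weights each stratum mean by its population share Nₕ/N.
Σ Nₕx̄ₕ = 6534·817.8 + 3258·146.9 + 6183·501.2 + 3390·420.8 + 4765·231.0 + 6127·157.5 = 5343505.2 + 478600.2 + 3098919.6 + 1426512 + 1100715 + 965002.5 = 12413254.5.
Divide by N: 12413254.5 / 30257 = 410.2606... → 410.26.

410.26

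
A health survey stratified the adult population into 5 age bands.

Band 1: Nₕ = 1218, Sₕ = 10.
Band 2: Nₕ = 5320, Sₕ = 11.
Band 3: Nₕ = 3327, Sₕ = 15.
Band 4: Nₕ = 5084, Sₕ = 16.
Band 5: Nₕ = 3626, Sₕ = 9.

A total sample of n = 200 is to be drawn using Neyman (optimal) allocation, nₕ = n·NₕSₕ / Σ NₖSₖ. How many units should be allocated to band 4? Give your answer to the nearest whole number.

1: NₕSₕ = 1218·10 = 12180
2: NₕSₕ = 5320·11 = 58520
3: NₕSₕ = 3327·15 = 49905
4: NₕSₕ = 5084·16 = 81344
5: NₕSₕ = 3626·9 = 32634
Σ NₕSₕ = 234583.
n_4 = 200·81344/234583 = 69.352... → 69.

69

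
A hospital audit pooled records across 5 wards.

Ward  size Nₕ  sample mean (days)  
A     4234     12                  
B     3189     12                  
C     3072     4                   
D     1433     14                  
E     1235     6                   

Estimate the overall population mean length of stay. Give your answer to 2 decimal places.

N = 4234 + 3189 + 3072 + 1433 + 1235 = 13163.
The stratified mean weights each stratum mean by its population share Nₕ/N.
Σ Nₕx̄ₕ = 4234·12 + 3189·12 + 3072·4 + 1433·14 + 1235·6 = 50808 + 38268 + 12288 + 20062 + 7410 = 128836.
Divide by N: 128836 / 13163 = 9.7877... → 9.79.

9.79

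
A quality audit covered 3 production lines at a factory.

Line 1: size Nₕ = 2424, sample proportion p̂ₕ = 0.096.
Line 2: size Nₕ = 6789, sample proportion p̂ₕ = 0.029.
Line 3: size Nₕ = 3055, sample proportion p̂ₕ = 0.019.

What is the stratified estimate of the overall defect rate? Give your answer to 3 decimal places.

Wₕ = Nₕ/N with N = 12268: 0.1976, 0.5534, 0.2490.
p̂_st = 0.1976·0.096 + 0.5534·0.029 + 0.2490·0.019 ≈ 0.03975... → 0.040.

0.040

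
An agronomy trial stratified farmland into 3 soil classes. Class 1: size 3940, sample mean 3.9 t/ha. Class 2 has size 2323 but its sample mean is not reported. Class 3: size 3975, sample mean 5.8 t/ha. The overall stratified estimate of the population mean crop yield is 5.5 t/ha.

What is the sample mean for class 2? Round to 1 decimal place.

N = 3940 + 2323 + 3975 = 10238.
Overall total = μ·N = 5.5·10238 = 56309.
Subtract the known strata: 3940·3.9 + 3975·5.8 = 38421.
Remaining total for class 2: 56309 − 38421 = 17888.
Divide by its size: 17888 / 2323 = 7.700... → 7.7.

7.7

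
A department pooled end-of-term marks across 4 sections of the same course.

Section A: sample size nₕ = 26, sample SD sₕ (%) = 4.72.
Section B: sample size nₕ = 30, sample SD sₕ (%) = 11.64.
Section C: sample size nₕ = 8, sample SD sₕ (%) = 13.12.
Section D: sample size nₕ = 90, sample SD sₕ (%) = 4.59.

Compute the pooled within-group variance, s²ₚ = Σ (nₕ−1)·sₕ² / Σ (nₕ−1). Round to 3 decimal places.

50.441

Degrees of freedom: 25 + 29 + 7 + 89 = 150.
Σ(nₕ−1)sₕ² = 25·22.2784 + 29·135.4896 + 7·172.1344 + 89·21.0681 = 7566.1601.
s²ₚ = 7566.1601 / 150 = 50.44107... → 50.441.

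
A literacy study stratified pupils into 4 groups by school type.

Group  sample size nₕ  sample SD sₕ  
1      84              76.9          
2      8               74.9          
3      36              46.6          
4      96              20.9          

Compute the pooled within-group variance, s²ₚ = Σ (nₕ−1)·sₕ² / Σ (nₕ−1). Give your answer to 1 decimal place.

1: (84−1)·76.9² = 83·5913.61 = 490829.63
2: (8−1)·74.9² = 7·5610.01 = 39270.07
3: (36−1)·46.6² = 35·2171.56 = 76004.6
4: (96−1)·20.9² = 95·436.81 = 41496.95
Numerator = 647601.25; denominator = Σ(nₕ−1) = 220.
s²ₚ = 647601.25/220 = 2943.642... → 2943.6.

2943.6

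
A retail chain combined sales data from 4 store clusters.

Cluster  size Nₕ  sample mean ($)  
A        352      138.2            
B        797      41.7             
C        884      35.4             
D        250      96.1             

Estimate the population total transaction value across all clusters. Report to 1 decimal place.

137199.9

Estimate total by summing Nₕ·x̄ₕ over strata.
352·138.2 + 797·41.7 + 884·35.4 + 250·96.1 = 48646.4 + 33234.9 + 31293.6 + 24025 = 137199.9.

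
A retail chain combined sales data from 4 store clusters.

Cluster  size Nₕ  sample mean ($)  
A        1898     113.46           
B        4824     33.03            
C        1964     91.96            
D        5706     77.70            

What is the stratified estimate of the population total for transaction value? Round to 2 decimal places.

998649.44

Estimate total by summing Nₕ·x̄ₕ over strata.
1898·113.46 + 4824·33.03 + 1964·91.96 + 5706·77.70 = 215347.08 + 159336.72 + 180609.44 + 443356.2 = 998649.44.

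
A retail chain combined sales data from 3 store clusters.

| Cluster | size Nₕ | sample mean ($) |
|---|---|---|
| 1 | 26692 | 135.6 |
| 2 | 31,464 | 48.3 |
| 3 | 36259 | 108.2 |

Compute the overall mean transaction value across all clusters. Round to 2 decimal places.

95.98

N = 26692 + 31464 + 36259 = 94415.
Weight each subgroup mean by Nₕ/N and sum.
Σ Nₕx̄ₕ = 26692·135.6 + 31464·48.3 + 36259·108.2 = 3619435.2 + 1519711.2 + 3923223.8 = 9062370.2.
Divide by N: 9062370.2 / 94415 = 95.9844... → 95.98.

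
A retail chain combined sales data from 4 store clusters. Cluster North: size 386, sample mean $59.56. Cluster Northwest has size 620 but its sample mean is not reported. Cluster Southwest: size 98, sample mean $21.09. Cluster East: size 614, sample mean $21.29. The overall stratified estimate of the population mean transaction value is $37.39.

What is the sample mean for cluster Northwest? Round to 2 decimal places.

Σ Nₕx̄ₕ = N·μ, so 620·x̄_Northwest = 1718·37.39 − (386·59.56 + 98·21.09 + 614·21.29).
= 64236.02 − 38129.04 = 26106.98.
x̄_Northwest = 26106.98 / 620 = 42.1080... → 42.11.

42.11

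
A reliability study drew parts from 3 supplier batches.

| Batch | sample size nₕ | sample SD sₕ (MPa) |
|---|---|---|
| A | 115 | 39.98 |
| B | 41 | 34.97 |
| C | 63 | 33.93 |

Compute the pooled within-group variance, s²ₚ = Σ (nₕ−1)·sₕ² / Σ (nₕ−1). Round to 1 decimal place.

A: (115−1)·39.98² = 114·1598.4004 = 182217.6456
B: (41−1)·34.97² = 40·1222.9009 = 48916.036
C: (63−1)·33.93² = 62·1151.2449 = 71377.1838
Numerator = 302510.8654; denominator = Σ(nₕ−1) = 216.
s²ₚ = 302510.8654/216 = 1400.513... → 1400.5.

1400.5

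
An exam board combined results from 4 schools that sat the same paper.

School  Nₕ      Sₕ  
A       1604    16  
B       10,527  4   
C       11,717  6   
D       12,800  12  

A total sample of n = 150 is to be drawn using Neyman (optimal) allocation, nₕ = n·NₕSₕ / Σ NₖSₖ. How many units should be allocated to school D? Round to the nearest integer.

79

A: NₕSₕ = 1604·16 = 25664
B: NₕSₕ = 10527·4 = 42108
C: NₕSₕ = 11717·6 = 70302
D: NₕSₕ = 12800·12 = 153600
Σ NₕSₕ = 291674.
n_D = 150·153600/291674 = 78.992... → 79.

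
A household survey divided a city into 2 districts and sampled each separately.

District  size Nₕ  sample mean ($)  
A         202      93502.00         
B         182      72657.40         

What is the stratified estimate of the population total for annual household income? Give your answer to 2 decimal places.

Estimate total by summing Nₕ·x̄ₕ over strata.
202·93502.00 + 182·72657.40 = 18887404 + 13223646.8 = 32111050.80.

32111050.80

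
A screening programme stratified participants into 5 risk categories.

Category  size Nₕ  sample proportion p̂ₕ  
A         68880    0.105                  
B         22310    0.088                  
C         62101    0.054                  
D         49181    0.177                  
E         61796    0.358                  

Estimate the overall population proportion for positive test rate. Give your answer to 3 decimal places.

Wₕ = Nₕ/N with N = 264268: 0.2606, 0.0844, 0.2350, 0.1861, 0.2338.
p̂_st = 0.2606·0.105 + 0.0844·0.088 + 0.2350·0.054 + 0.1861·0.177 + 0.2338·0.358 ≈ 0.16414... → 0.164.

0.164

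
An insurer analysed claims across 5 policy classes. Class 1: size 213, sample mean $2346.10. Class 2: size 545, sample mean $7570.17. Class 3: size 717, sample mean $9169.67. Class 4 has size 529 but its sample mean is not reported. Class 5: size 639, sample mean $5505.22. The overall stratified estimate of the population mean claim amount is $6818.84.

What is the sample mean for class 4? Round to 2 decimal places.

N = 213 + 545 + 717 + 529 + 639 = 2643.
Overall total = μ·N = 6818.84·2643 = 18022194.12.
Subtract the known strata: 213·2346.10 + 545·7570.17 + 717·9169.67 + 639·5505.22 = 14717950.92.
Remaining total for class 4: 18022194.12 − 14717950.92 = 3304243.2.
Divide by its size: 3304243.2 / 529 = 6246.2064... → 6246.21.

6246.21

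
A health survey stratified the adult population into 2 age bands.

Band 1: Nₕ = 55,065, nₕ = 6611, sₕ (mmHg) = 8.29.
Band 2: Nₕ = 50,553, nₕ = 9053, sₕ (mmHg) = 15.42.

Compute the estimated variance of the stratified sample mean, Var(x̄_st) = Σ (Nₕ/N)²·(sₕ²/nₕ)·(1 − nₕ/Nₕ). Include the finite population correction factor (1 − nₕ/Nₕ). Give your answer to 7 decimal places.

0.0074260

N = 105618; Wₕ = Nₕ/N.
band 1: (55065/105618)²·8.29²/6611·(1 − 6611/55065) = 0.0024864018
band 2: (50553/105618)²·15.42²/9053·(1 − 9053/50553) = 0.0049396409
Sum = 0.0074260427 → 0.0074260.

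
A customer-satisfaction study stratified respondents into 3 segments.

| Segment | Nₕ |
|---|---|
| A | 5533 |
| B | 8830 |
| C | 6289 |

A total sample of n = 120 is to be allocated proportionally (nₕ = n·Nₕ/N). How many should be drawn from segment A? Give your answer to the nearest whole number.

Share of segment A = 5533/20652 = 0.26792.
Allocate 120 × 0.26792 = 32.150... → 32.

32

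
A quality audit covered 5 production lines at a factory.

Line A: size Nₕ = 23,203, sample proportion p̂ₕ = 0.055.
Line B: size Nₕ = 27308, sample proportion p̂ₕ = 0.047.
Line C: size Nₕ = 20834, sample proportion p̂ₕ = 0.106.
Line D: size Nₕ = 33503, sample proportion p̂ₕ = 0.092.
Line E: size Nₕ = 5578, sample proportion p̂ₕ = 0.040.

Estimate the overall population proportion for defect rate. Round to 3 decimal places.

0.073

Wₕ = Nₕ/N with N = 110426: 0.2101, 0.2473, 0.1887, 0.3034, 0.0505.
p̂_st = 0.2101·0.055 + 0.2473·0.047 + 0.1887·0.106 + 0.3034·0.092 + 0.0505·0.040 ≈ 0.07311... → 0.073.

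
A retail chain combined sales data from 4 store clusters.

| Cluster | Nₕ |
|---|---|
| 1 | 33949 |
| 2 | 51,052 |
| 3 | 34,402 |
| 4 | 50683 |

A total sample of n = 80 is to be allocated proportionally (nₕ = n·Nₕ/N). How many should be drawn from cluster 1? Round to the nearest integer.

16

Share of cluster 1 = 33949/170086 = 0.19960.
Allocate 80 × 0.19960 = 15.968... → 16.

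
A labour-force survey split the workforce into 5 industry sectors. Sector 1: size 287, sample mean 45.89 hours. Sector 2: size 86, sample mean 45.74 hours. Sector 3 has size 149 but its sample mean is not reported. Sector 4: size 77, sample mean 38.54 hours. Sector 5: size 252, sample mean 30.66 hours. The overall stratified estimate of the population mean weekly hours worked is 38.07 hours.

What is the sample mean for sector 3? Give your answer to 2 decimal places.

N = 287 + 86 + 149 + 77 + 252 = 851.
Overall total = μ·N = 38.07·851 = 32397.57.
Subtract the known strata: 287·45.89 + 86·45.74 + 77·38.54 + 252·30.66 = 27797.97.
Remaining total for sector 3: 32397.57 − 27797.97 = 4599.6.
Divide by its size: 4599.6 / 149 = 30.8698... → 30.87.

30.87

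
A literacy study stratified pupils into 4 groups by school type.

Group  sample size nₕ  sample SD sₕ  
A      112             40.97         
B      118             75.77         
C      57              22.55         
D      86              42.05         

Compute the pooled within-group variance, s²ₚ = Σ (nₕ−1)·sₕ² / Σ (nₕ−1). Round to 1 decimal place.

A: (112−1)·40.97² = 111·1678.5409 = 186318.0399
B: (118−1)·75.77² = 117·5741.0929 = 671707.8693
C: (57−1)·22.55² = 56·508.5025 = 28476.14
D: (86−1)·42.05² = 85·1768.2025 = 150297.2125
Numerator = 1036799.2617; denominator = Σ(nₕ−1) = 369.
s²ₚ = 1036799.2617/369 = 2809.754... → 2809.8.

2809.8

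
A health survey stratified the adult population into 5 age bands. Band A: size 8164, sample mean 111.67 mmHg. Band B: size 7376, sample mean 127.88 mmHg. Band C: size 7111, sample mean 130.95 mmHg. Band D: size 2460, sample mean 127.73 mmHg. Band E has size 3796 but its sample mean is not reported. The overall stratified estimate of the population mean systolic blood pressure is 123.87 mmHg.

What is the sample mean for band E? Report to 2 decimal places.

126.55

N = 8164 + 7376 + 7111 + 2460 + 3796 = 28907.
Overall total = μ·N = 123.87·28907 = 3580710.09.
Subtract the known strata: 8164·111.67 + 7376·127.88 + 7111·130.95 + 2460·127.73 = 3100318.01.
Remaining total for band E: 3580710.09 − 3100318.01 = 480392.08.
Divide by its size: 480392.08 / 3796 = 126.5522... → 126.55.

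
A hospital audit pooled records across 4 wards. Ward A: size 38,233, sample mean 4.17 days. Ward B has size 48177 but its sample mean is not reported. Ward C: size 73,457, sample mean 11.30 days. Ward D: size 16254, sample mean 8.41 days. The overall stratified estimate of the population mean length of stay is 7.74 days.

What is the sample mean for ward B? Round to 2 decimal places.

4.92

Σ Nₕx̄ₕ = N·μ, so 48177·x̄_B = 176121·7.74 − (38233·4.17 + 73457·11.30 + 16254·8.41).
= 1363176.54 − 1126191.85 = 236984.69.
x̄_B = 236984.69 / 48177 = 4.9190... → 4.92.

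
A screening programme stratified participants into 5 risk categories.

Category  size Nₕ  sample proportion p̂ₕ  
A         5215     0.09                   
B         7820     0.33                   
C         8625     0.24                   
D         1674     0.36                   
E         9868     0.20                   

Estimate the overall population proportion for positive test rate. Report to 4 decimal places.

N = 5215 + 7820 + 8625 + 1674 + 9868 = 33202.
Overall proportion = Σ (Nₕ/N)·p̂ₕ.
Σ Nₕp̂ₕ = 469.35 + 2580.6 + 2070 + 602.64 + 1973.6 = 7696.19.
7696.19 / 33202 = 0.231799... → 0.2318.

0.2318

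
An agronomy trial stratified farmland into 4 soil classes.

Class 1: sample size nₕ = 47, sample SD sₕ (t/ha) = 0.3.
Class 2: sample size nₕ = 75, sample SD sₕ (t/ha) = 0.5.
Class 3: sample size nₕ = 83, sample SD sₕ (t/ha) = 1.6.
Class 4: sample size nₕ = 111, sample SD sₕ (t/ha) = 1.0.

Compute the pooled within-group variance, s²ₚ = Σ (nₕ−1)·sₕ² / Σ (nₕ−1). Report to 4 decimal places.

1: (47−1)·0.3² = 46·0.09 = 4.14
2: (75−1)·0.5² = 74·0.25 = 18.5
3: (83−1)·1.6² = 82·2.56 = 209.92
4: (111−1)·1.0² = 110·1 = 110
Numerator = 342.56; denominator = Σ(nₕ−1) = 312.
s²ₚ = 342.56/312 = 1.097949... → 1.0979.

1.0979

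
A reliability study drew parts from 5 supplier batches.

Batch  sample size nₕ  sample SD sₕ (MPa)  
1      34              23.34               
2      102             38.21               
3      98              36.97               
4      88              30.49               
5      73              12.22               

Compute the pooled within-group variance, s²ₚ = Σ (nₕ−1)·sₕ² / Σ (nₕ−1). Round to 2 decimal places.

1: (34−1)·23.34² = 33·544.7556 = 17976.9348
2: (102−1)·38.21² = 101·1460.0041 = 147460.4141
3: (98−1)·36.97² = 97·1366.7809 = 132577.7473
4: (88−1)·30.49² = 87·929.6401 = 80878.6887
5: (73−1)·12.22² = 72·149.3284 = 10751.6448
Numerator = 389645.4297; denominator = Σ(nₕ−1) = 390.
s²ₚ = 389645.4297/390 = 999.0908... → 999.09.

999.09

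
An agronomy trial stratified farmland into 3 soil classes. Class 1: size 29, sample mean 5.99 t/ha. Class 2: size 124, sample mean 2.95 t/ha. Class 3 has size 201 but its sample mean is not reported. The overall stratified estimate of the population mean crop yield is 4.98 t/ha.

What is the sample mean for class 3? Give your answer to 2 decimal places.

Σ Nₕx̄ₕ = N·μ, so 201·x̄_3 = 354·4.98 − (29·5.99 + 124·2.95).
= 1762.92 − 539.51 = 1223.41.
x̄_3 = 1223.41 / 201 = 6.0866... → 6.09.

6.09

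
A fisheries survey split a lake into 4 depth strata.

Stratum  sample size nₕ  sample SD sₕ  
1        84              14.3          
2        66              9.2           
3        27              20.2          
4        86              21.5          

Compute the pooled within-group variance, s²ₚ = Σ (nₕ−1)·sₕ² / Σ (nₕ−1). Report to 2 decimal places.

279.44

Degrees of freedom: 83 + 65 + 26 + 85 = 259.
Σ(nₕ−1)sₕ² = 83·204.49 + 65·84.64 + 26·408.04 + 85·462.25 = 72374.56.
s²ₚ = 72374.56 / 259 = 279.4385... → 279.44.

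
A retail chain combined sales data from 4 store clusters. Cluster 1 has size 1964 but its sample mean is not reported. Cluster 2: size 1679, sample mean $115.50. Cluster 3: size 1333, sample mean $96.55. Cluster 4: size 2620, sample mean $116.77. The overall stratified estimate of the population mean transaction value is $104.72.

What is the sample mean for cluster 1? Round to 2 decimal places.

Σ Nₕx̄ₕ = N·μ, so 1964·x̄_1 = 7596·104.72 − (1679·115.50 + 1333·96.55 + 2620·116.77).
= 795453.12 − 628563.05 = 166890.07.
x̄_1 = 166890.07 / 1964 = 84.9746... → 84.97.

84.97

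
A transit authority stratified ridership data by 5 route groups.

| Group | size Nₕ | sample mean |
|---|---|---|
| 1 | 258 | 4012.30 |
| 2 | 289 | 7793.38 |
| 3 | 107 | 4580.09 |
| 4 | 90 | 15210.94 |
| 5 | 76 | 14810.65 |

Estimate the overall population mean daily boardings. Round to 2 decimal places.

7648.93

x̄_st = (Σ Nₕx̄ₕ) / (Σ Nₕ) = (258·4012.30 + 289·7793.38 + 107·4580.09 + 90·15210.94 + 76·14810.65) / 820
= 6272123.85 / 820 = 7648.9315... → 7648.93.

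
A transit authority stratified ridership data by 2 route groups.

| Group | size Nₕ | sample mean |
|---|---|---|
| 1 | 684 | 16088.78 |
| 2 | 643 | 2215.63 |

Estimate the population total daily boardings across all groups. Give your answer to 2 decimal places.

12429375.61

Population total = Σ Nₕ·x̄ₕ (each stratum's size times its mean).
684·16088.78 + 643·2215.63 = 11004725.52 + 1424650.09 = 12429375.61.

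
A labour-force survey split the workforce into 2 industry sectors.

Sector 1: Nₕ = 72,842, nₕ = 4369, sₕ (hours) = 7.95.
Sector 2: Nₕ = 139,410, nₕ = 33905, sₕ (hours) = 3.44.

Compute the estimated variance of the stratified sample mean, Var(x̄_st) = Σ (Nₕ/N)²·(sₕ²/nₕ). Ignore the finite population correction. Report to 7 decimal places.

0.0018543

N = 212252. Term for each stratum: Wₕ²sₕ²/nₕ.
Var(x̄_st) = 0.0017037754 + 0.0001505696 = 0.0018543451 → 0.0018543.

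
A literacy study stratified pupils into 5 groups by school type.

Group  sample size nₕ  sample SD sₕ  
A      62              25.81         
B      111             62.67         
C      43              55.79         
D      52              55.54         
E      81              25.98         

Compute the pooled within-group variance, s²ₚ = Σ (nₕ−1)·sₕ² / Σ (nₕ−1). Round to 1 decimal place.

2368.3

A: (62−1)·25.81² = 61·666.1561 = 40635.5221
B: (111−1)·62.67² = 110·3927.5289 = 432028.179
C: (43−1)·55.79² = 42·3112.5241 = 130726.0122
D: (52−1)·55.54² = 51·3084.6916 = 157319.2716
E: (81−1)·25.98² = 80·674.9604 = 53996.832
Numerator = 814705.8169; denominator = Σ(nₕ−1) = 344.
s²ₚ = 814705.8169/344 = 2368.331... → 2368.3.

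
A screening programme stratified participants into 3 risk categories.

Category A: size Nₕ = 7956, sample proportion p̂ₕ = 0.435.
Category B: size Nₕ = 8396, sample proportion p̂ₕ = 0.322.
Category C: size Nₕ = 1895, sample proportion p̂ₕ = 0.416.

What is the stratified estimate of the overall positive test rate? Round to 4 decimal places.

N = 7956 + 8396 + 1895 = 18247.
Overall proportion = Σ (Nₕ/N)·p̂ₕ.
Σ Nₕp̂ₕ = 3460.86 + 2703.512 + 788.32 = 6952.692.
6952.692 / 18247 = 0.381032... → 0.3810.

0.3810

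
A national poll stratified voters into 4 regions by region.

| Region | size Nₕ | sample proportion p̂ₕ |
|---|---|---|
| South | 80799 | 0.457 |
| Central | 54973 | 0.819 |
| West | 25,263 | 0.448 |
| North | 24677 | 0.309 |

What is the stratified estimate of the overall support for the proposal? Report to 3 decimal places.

N = 80799 + 54973 + 25263 + 24677 = 185712.
Overall proportion = Σ (Nₕ/N)·p̂ₕ.
Σ Nₕp̂ₕ = 36925.143 + 45022.887 + 11317.824 + 7625.193 = 100891.047.
100891.047 / 185712 = 0.54327... → 0.543.

0.543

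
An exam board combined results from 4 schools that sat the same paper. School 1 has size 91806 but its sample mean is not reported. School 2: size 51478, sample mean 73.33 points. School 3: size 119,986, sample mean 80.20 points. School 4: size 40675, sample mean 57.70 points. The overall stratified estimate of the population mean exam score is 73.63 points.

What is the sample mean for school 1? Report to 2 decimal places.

72.27

Σ Nₕx̄ₕ = N·μ, so 91806·x̄_1 = 303945·73.63 − (51478·73.33 + 119986·80.20 + 40675·57.70).
= 22379470.35 − 15744706.44 = 6634763.91.
x̄_1 = 6634763.91 / 91806 = 72.2694... → 72.27.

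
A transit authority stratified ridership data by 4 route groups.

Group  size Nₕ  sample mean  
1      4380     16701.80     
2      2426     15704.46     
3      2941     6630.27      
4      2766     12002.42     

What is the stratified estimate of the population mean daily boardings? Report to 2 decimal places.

13102.47

N = 12513; weights Wₕ = Nₕ/N = (0.3500, 0.1939, 0.2350, 0.2211).
x̄_st = Σ Wₕ·x̄ₕ = 0.3500·16701.80 + 0.1939·15704.46 + 0.2350·6630.27 + 0.2211·12002.42 ≈ 13102.4712...
→ 13102.47.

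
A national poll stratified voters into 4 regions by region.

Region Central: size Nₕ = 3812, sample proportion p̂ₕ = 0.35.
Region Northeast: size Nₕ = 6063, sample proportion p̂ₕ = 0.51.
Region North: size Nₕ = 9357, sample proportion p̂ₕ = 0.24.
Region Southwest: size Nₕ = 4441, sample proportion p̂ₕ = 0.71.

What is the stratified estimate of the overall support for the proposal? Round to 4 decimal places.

0.4150

Wₕ = Nₕ/N with N = 23673: 0.1610, 0.2561, 0.3953, 0.1876.
p̂_st = 0.1610·0.35 + 0.2561·0.51 + 0.3953·0.24 + 0.1876·0.71 ≈ 0.415035... → 0.4150.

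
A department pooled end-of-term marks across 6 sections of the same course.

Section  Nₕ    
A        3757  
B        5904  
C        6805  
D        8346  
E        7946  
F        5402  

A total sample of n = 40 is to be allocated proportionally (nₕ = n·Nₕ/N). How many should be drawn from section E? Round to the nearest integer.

N = 3757 + 5904 + 6805 + 8346 + 7946 + 5402 = 38160.
n_E = 40·7946/38160 = 8.329... → 8.

8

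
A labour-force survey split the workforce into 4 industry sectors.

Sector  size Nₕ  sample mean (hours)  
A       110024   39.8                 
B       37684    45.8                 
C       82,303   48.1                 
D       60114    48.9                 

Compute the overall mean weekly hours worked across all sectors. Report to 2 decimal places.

44.82

N = 290125; weights Wₕ = Nₕ/N = (0.3792, 0.1299, 0.2837, 0.2072).
x̄_st = Σ Wₕ·x̄ₕ = 0.3792·39.8 + 0.1299·45.8 + 0.2837·48.1 + 0.2072·48.9 ≈ 44.8194...
→ 44.82.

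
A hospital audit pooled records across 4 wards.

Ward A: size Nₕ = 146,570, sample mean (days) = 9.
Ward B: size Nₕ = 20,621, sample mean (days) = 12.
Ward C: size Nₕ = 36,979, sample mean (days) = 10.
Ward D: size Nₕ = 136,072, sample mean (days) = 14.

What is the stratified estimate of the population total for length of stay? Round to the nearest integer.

Estimate total by summing Nₕ·x̄ₕ over strata.
146570·9 + 20621·12 + 36979·10 + 136072·14 = 1319130 + 247452 + 369790 + 1905008 = 3841380.

3841380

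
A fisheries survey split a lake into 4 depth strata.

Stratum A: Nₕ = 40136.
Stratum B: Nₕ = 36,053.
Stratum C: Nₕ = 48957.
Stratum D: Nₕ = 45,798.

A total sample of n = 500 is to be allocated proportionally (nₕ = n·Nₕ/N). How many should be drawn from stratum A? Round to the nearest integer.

N = 40136 + 36053 + 48957 + 45798 = 170944.
n_A = 500·40136/170944 = 117.395... → 117.

117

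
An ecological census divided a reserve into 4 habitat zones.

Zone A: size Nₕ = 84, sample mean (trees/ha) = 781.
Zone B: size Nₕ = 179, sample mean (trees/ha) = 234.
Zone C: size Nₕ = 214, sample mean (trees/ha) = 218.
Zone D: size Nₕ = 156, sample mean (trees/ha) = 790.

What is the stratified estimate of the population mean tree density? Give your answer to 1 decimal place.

438.2

N = 84 + 179 + 214 + 156 = 633.
Weight each subgroup mean by Nₕ/N and sum.
Σ Nₕx̄ₕ = 84·781 + 179·234 + 214·218 + 156·790 = 65604 + 41886 + 46652 + 123240 = 277382.
Divide by N: 277382 / 633 = 438.202... → 438.2.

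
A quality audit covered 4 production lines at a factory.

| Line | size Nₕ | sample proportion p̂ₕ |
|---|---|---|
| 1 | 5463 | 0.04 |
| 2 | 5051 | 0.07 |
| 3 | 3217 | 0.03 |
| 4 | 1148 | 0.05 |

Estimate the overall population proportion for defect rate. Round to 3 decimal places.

N = 5463 + 5051 + 3217 + 1148 = 14879.
Overall proportion = Σ (Nₕ/N)·p̂ₕ.
Σ Nₕp̂ₕ = 218.52 + 353.57 + 96.51 + 57.4 = 726.
726 / 14879 = 0.04879... → 0.049.

0.049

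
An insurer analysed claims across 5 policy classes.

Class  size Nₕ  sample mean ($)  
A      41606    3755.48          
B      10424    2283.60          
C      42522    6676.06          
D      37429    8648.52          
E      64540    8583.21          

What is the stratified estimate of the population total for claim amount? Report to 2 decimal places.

1341599999.08

A: 41606·3755.48 = 156250500.88
B: 10424·2283.60 = 23804246.4
C: 42522·6676.06 = 283879423.32
D: 37429·8648.52 = 323705455.08
E: 64540·8583.21 = 553960373.4
τ̂ = Σ Nₕx̄ₕ = 1341599999.08.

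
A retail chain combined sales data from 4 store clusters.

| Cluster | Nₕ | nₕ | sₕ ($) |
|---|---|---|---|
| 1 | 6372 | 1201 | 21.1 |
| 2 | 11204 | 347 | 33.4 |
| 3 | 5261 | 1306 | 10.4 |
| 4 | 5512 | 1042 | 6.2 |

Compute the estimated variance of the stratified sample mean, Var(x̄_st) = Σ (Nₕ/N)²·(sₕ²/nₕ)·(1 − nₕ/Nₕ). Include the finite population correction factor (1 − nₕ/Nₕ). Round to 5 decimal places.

0.50507

N = 28349. Term for each stratum: Wₕ²sₕ²/nₕ·(1−nₕ/Nₕ).
Var(x̄_st) = 0.01519836 + 0.48659866 + 0.00214419 + 0.00113099 = 0.50507219 → 0.50507.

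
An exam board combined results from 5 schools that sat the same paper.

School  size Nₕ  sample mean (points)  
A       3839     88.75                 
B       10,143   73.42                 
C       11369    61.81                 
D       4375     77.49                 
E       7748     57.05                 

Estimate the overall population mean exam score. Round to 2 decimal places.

68.56

N = 37474; weights Wₕ = Nₕ/N = (0.1024, 0.2707, 0.3034, 0.1167, 0.2068).
x̄_st = Σ Wₕ·x̄ₕ = 0.1024·88.75 + 0.2707·73.42 + 0.3034·61.81 + 0.1167·77.49 + 0.2068·57.05 ≈ 68.5587...
→ 68.56.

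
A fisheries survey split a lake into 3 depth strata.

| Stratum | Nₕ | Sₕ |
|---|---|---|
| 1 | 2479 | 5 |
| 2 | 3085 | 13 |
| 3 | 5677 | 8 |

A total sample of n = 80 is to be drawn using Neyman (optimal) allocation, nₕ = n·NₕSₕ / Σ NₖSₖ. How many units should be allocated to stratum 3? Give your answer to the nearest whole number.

37

Σ NₕSₕ = 2479·5 + 3085·13 + 5677·8 = 97916.
Share for 3: 45416/97916 = 0.46383.
n_3 = 80 × 0.46383 = 37.106... → 37.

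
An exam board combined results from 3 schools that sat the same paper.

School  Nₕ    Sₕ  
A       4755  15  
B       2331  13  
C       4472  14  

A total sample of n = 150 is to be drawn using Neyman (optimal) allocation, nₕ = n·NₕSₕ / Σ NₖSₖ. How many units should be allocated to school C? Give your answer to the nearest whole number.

Σ NₕSₕ = 4755·15 + 2331·13 + 4472·14 = 164236.
Share for C: 62608/164236 = 0.38121.
n_C = 150 × 0.38121 = 57.181... → 57.

57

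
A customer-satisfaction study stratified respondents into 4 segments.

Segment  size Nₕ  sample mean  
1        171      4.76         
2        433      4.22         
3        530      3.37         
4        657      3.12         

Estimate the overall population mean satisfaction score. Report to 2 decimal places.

3.62

x̄_st = (Σ Nₕx̄ₕ) / (Σ Nₕ) = (171·4.76 + 433·4.22 + 530·3.37 + 657·3.12) / 1791
= 6477.16 / 1791 = 3.6165... → 3.62.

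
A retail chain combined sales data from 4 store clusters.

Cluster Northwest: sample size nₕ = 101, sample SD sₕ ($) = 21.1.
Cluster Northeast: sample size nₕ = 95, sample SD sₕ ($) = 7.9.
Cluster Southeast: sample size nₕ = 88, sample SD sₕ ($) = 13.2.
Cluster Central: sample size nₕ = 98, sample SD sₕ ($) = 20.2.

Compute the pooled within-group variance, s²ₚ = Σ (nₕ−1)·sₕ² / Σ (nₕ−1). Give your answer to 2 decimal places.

Northwest: (101−1)·21.1² = 100·445.21 = 44521
Northeast: (95−1)·7.9² = 94·62.41 = 5866.54
Southeast: (88−1)·13.2² = 87·174.24 = 15158.88
Central: (98−1)·20.2² = 97·408.04 = 39579.88
Numerator = 105126.3; denominator = Σ(nₕ−1) = 378.
s²ₚ = 105126.3/378 = 278.1119... → 278.11.

278.11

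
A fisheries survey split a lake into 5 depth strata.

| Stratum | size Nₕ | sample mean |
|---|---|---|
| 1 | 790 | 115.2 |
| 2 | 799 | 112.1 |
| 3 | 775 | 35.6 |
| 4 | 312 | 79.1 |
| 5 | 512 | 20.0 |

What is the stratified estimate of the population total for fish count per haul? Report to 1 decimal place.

243085.1

1: 790·115.2 = 91008
2: 799·112.1 = 89567.9
3: 775·35.6 = 27590
4: 312·79.1 = 24679.2
5: 512·20.0 = 10240
τ̂ = Σ Nₕx̄ₕ = 243085.1.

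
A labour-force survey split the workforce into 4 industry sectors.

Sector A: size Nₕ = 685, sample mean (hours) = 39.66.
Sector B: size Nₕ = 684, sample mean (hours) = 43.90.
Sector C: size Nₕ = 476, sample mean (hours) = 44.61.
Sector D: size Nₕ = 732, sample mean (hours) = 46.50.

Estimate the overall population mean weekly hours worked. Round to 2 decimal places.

43.64

N = 685 + 684 + 476 + 732 = 2577.
Overall mean = Σ (Nₕ/N)·x̄ₕ — weight by population share, not a simple average.
Σ Nₕx̄ₕ = 685·39.66 + 684·43.90 + 476·44.61 + 732·46.50 = 27167.1 + 30027.6 + 21234.36 + 34038 = 112467.06.
Divide by N: 112467.06 / 2577 = 43.6426... → 43.64.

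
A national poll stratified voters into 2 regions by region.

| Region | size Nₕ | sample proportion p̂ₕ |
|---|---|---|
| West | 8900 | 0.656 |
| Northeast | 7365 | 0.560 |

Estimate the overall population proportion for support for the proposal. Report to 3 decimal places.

Wₕ = Nₕ/N with N = 16265: 0.5472, 0.4528.
p̂_st = 0.5472·0.656 + 0.4528·0.560 ≈ 0.61253... → 0.613.

0.613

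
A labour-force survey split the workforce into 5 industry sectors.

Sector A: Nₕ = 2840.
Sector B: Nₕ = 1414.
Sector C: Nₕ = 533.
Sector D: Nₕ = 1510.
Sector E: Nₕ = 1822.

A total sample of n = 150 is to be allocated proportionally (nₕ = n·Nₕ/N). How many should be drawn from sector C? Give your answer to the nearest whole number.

N = 2840 + 1414 + 533 + 1510 + 1822 = 8119.
n_C = 150·533/8119 = 9.847... → 10.

10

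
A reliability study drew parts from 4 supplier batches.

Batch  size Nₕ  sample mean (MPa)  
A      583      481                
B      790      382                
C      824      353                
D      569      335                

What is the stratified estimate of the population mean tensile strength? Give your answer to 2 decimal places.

N = 2766; weights Wₕ = Nₕ/N = (0.2108, 0.2856, 0.2979, 0.2057).
x̄_st = Σ Wₕ·x̄ₕ = 0.2108·481 + 0.2856·382 + 0.2979·353 + 0.2057·335 ≈ 384.5589...
→ 384.56.

384.56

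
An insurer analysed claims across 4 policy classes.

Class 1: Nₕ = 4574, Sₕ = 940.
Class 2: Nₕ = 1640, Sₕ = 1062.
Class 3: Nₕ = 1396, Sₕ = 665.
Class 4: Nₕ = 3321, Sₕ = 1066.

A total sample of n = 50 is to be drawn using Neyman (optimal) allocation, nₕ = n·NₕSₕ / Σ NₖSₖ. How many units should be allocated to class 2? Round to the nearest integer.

8

1: NₕSₕ = 4574·940 = 4299560
2: NₕSₕ = 1640·1062 = 1741680
3: NₕSₕ = 1396·665 = 928340
4: NₕSₕ = 3321·1066 = 3540186
Σ NₕSₕ = 10509766.
n_2 = 50·1741680/10509766 = 8.286... → 8.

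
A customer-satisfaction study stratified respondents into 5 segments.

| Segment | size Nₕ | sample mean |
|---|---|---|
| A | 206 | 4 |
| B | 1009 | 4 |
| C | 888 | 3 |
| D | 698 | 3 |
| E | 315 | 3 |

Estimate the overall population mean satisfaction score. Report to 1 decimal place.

3.4

x̄_st = (Σ Nₕx̄ₕ) / (Σ Nₕ) = (206·4 + 1009·4 + 888·3 + 698·3 + 315·3) / 3116
= 10563 / 3116 = 3.390... → 3.4.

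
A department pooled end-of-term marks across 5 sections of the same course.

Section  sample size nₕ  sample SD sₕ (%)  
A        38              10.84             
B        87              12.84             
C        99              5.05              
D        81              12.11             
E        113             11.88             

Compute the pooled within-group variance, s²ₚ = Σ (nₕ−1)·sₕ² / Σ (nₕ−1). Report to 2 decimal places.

117.59

Degrees of freedom: 37 + 86 + 98 + 80 + 112 = 413.
Σ(nₕ−1)sₕ² = 37·117.5056 + 86·164.8656 + 98·25.5025 + 80·146.6521 + 112·141.1344 = 48564.6146.
s²ₚ = 48564.6146 / 413 = 117.5899... → 117.59.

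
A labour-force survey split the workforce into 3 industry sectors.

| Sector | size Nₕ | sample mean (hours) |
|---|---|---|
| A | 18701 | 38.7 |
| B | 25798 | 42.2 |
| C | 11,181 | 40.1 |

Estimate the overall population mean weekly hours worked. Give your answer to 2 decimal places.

40.60

N = 18701 + 25798 + 11181 = 55680.
The stratified mean weights each stratum mean by its population share Nₕ/N.
Σ Nₕx̄ₕ = 18701·38.7 + 25798·42.2 + 11181·40.1 = 723728.7 + 1088675.6 + 448358.1 = 2260762.4.
Divide by N: 2260762.4 / 55680 = 40.6028... → 40.60.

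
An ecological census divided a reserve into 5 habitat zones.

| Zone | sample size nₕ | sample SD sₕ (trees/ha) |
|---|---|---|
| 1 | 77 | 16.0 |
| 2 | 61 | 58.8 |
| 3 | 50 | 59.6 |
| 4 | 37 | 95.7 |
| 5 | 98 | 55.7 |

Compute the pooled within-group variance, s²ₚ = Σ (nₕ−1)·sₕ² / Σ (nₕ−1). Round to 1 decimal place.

Degrees of freedom: 76 + 60 + 49 + 36 + 97 = 318.
Σ(nₕ−1)sₕ² = 76·256 + 60·3457.44 + 49·3552.16 + 36·9158.49 + 97·3102.49 = 1031605.41.
s²ₚ = 1031605.41 / 318 = 3244.042... → 3244.0.

3244.0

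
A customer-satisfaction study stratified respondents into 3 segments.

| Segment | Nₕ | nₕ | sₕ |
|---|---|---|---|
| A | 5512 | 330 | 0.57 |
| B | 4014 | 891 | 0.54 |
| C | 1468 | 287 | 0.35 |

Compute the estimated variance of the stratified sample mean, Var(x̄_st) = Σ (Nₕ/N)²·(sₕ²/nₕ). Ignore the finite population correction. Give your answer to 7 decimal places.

N = 10994; Wₕ = Nₕ/N.
segment A: (5512/10994)²·0.57²/330 = 0.0002474815
segment B: (4014/10994)²·0.54²/891 = 0.0000436268
segment C: (1468/10994)²·0.35²/287 = 0.0000076102
Sum = 0.0002987184 → 0.0002987.

0.0002987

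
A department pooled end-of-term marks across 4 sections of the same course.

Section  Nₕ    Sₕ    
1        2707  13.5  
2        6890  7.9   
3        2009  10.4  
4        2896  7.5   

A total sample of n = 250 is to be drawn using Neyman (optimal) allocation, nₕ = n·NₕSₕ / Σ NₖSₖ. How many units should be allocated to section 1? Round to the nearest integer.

68

Σ NₕSₕ = 2707·13.5 + 6890·7.9 + 2009·10.4 + 2896·7.5 = 133589.1.
Share for 1: 36544.5/133589.1 = 0.27356.
n_1 = 250 × 0.27356 = 68.390... → 68.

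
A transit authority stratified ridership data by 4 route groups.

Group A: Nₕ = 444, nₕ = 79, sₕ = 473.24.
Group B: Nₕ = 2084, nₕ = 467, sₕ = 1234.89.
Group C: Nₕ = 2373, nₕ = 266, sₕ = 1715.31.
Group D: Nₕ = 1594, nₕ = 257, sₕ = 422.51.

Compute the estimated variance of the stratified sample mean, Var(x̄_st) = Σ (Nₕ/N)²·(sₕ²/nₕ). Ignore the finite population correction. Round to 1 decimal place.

1867.8

N = 6495; Wₕ = Nₕ/N.
group A: (444/6495)²·473.24²/79 = 13.2478
group B: (2084/6495)²·1234.89²/467 = 336.1838
group C: (2373/6495)²·1715.31²/266 = 1476.5249
group D: (1594/6495)²·422.51²/257 = 41.8369
Sum = 1867.7933 → 1867.8.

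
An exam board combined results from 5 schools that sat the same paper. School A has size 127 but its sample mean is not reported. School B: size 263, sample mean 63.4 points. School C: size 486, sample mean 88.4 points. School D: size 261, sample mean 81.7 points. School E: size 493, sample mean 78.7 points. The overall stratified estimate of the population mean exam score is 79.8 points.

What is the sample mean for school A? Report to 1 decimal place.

N = 127 + 263 + 486 + 261 + 493 = 1630.
Overall total = μ·N = 79.8·1630 = 130074.
Subtract the known strata: 263·63.4 + 486·88.4 + 261·81.7 + 493·78.7 = 119759.4.
Remaining total for school A: 130074 − 119759.4 = 10314.6.
Divide by its size: 10314.6 / 127 = 81.217... → 81.2.

81.2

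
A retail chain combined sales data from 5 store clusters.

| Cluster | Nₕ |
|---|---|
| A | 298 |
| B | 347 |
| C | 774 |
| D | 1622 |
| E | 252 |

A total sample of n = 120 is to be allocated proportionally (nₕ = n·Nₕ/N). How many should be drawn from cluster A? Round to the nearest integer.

11

N = 298 + 347 + 774 + 1622 + 252 = 3293.
n_A = 120·298/3293 = 10.859... → 11.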